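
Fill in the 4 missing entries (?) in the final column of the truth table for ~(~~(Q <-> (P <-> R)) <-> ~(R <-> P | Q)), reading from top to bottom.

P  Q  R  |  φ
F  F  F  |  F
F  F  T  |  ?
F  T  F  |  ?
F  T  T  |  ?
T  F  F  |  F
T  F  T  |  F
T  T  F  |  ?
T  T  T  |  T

Row P=F, Q=F, R=T: ~~(Q <-> (P <-> R)) = T, ~(R <-> P | Q) = T, (~~(Q <-> (P <-> R)) <-> ~(R <-> P | Q)) = T, so the formula = F.
Row P=F, Q=T, R=F: ~~(Q <-> (P <-> R)) = T, ~(R <-> P | Q) = T, (~~(Q <-> (P <-> R)) <-> ~(R <-> P | Q)) = T, so the formula = F.
Row P=F, Q=T, R=T: ~~(Q <-> (P <-> R)) = F, ~(R <-> P | Q) = F, (~~(Q <-> (P <-> R)) <-> ~(R <-> P | Q)) = T, so the formula = F.
Row P=T, Q=T, R=F: ~~(Q <-> (P <-> R)) = F, ~(R <-> P | Q) = T, (~~(Q <-> (P <-> R)) <-> ~(R <-> P | Q)) = F, so the formula = T.

F, F, F, T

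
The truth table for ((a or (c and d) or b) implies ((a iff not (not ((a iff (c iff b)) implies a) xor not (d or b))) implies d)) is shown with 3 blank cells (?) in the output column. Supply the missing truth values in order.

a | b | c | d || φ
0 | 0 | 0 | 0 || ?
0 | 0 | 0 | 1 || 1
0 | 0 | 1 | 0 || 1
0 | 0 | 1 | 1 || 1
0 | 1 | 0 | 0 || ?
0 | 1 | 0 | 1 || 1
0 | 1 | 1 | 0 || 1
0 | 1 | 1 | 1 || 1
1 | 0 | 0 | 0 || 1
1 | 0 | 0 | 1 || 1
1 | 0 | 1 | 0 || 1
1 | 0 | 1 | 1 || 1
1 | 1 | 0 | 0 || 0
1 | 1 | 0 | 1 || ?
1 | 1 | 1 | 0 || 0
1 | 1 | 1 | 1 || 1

1, 0, 1

Row a=0, b=0, c=0, d=0: (a or (c and d) or b) = 0, ((a iff not (not ((a iff (c iff b)) implies a) xor not (d or b))) implies d) = 0, so the formula = 1.
Row a=0, b=1, c=0, d=0: (a or (c and d) or b) = 1, ((a iff not (not ((a iff (c iff b)) implies a) xor not (d or b))) implies d) = 0, so the formula = 0.
Row a=1, b=1, c=0, d=1: (a or (c and d) or b) = 1, ((a iff not (not ((a iff (c iff b)) implies a) xor not (d or b))) implies d) = 1, so the formula = 1.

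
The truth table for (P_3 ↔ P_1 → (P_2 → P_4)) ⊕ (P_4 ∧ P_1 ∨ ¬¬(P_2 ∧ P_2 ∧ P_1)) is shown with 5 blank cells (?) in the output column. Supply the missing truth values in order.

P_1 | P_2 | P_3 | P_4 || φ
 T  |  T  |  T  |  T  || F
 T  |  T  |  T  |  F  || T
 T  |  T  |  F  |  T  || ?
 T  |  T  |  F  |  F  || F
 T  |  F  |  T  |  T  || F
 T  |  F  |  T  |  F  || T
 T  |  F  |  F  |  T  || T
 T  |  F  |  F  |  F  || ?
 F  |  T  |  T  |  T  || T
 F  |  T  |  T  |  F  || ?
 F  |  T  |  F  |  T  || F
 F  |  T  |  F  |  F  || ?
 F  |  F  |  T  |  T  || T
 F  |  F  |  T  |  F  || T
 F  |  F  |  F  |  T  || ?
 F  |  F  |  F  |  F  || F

Row P_1=T, P_2=T, P_3=F, P_4=T: (P_3 ↔ P_1 → (P_2 → P_4)) = F, (P_4 ∧ P_1 ∨ ¬¬(P_2 ∧ P_2 ∧ P_1)) = T, so the formula = T.
Row P_1=T, P_2=F, P_3=F, P_4=F: (P_3 ↔ P_1 → (P_2 → P_4)) = F, (P_4 ∧ P_1 ∨ ¬¬(P_2 ∧ P_2 ∧ P_1)) = F, so the formula = F.
Row P_1=F, P_2=T, P_3=T, P_4=F: (P_3 ↔ P_1 → (P_2 → P_4)) = T, (P_4 ∧ P_1 ∨ ¬¬(P_2 ∧ P_2 ∧ P_1)) = F, so the formula = T.
Row P_1=F, P_2=T, P_3=F, P_4=F: (P_3 ↔ P_1 → (P_2 → P_4)) = F, (P_4 ∧ P_1 ∨ ¬¬(P_2 ∧ P_2 ∧ P_1)) = F, so the formula = F.
Row P_1=F, P_2=F, P_3=F, P_4=T: (P_3 ↔ P_1 → (P_2 → P_4)) = F, (P_4 ∧ P_1 ∨ ¬¬(P_2 ∧ P_2 ∧ P_1)) = F, so the formula = F.

T, F, T, F, F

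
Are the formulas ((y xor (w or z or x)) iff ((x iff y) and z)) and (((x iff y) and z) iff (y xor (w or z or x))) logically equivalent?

equivalent

x | y | z | w || φ | ψ
F | F | F | F || T | T
F | F | F | T || F | F
F | F | T | F || T | T
F | F | T | T || T | T
F | T | F | F || F | F
F | T | F | T || T | T
F | T | T | F || T | T
F | T | T | T || T | T
T | F | F | F || F | F
T | F | F | T || F | F
T | F | T | F || F | F
T | F | T | T || F | F
T | T | F | F || T | T
T | T | F | T || T | T
T | T | T | F || F | F
T | T | T | T || F | F
The columns for φ and ψ agree on every row, so they are logically equivalent.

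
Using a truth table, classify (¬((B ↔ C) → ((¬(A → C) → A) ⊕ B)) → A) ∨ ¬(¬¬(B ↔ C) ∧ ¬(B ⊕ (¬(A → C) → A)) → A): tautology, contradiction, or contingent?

A  B  C  |  φ
F  F  F  |  T
F  F  T  |  T
F  T  F  |  T
F  T  T  |  T
T  F  F  |  T
T  F  T  |  T
T  T  F  |  T
T  T  T  |  T
Every row is T, so the formula is a tautology.

tautology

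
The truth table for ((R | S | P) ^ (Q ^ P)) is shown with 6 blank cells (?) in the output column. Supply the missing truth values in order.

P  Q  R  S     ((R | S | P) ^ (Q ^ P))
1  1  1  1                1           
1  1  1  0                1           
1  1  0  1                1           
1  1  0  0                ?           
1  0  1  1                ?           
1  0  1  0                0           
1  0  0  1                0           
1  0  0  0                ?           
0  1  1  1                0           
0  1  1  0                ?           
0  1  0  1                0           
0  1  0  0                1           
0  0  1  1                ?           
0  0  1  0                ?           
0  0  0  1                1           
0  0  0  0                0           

1, 0, 0, 0, 1, 1

Row P=1, Q=1, R=0, S=0: (R | S | P) = 1, (Q ^ P) = 0, so ((R | S | P) ^ (Q ^ P)) = 1.
Row P=1, Q=0, R=1, S=1: (R | S | P) = 1, (Q ^ P) = 1, so ((R | S | P) ^ (Q ^ P)) = 0.
Row P=1, Q=0, R=0, S=0: (R | S | P) = 1, (Q ^ P) = 1, so ((R | S | P) ^ (Q ^ P)) = 0.
Row P=0, Q=1, R=1, S=0: (R | S | P) = 1, (Q ^ P) = 1, so ((R | S | P) ^ (Q ^ P)) = 0.
Row P=0, Q=0, R=1, S=1: (R | S | P) = 1, (Q ^ P) = 0, so ((R | S | P) ^ (Q ^ P)) = 1.
Row P=0, Q=0, R=1, S=0: (R | S | P) = 1, (Q ^ P) = 0, so ((R | S | P) ^ (Q ^ P)) = 1.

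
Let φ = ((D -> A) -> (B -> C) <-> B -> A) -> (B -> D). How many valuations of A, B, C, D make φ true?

A  B  C  D  |  (D -> A)  (B -> C)  ((D -> A) -> (B -> C))  (B -> A)  (B -> D)  φ
F  F  F  F  |     T         T                T                T         T      T
F  F  F  T  |     F         T                T                T         T      T
F  F  T  F  |     T         T                T                T         T      T
F  F  T  T  |     F         T                T                T         T      T
F  T  F  F  |     T         F                F                F         F      F
F  T  F  T  |     F         F                T                F         T      T
F  T  T  F  |     T         T                T                F         F      T
F  T  T  T  |     F         T                T                F         T      T
T  F  F  F  |     T         T                T                T         T      T
T  F  F  T  |     T         T                T                T         T      T
T  F  T  F  |     T         T                T                T         T      T
T  F  T  T  |     T         T                T                T         T      T
T  T  F  F  |     T         F                F                T         F      T
T  T  F  T  |     T         F                F                T         T      T
T  T  T  F  |     T         T                T                T         F      F
T  T  T  T  |     T         T                T                T         T      T
The formula is true on 14 of the 16 rows.

14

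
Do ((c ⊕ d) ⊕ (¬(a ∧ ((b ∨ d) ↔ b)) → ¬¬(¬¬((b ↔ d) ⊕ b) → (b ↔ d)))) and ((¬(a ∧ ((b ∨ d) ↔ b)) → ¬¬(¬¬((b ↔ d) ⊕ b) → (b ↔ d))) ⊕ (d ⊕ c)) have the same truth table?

a | b | c | d | φ | ψ
- | - | - | - | - | -
F | F | F | F | T | T
F | F | F | T | F | F
F | F | T | F | F | F
F | F | T | T | T | T
F | T | F | F | F | F
F | T | F | T | F | F
F | T | T | F | T | T
F | T | T | T | T | T
T | F | F | F | T | T
T | F | F | T | F | F
T | F | T | F | F | F
T | F | T | T | T | T
T | T | F | F | T | T
T | T | F | T | F | F
T | T | T | F | F | F
T | T | T | T | T | T
The columns for φ and ψ agree on every row, so they are logically equivalent.

equivalent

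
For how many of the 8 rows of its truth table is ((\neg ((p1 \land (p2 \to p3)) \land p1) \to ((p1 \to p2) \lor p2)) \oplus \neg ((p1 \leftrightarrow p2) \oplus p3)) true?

p1  p2  p3  |  (p2 \to p3)  (p1 \land (p2 \to p3))  (p1 \to p2)  ((p1 \to p2) \lor p2)  (p1 \leftrightarrow p2)  φ
T   T   T   |       T                 T                  T                 T                       T             F
T   T   F   |       F                 F                  T                 T                       T             T
T   F   T   |       T                 T                  F                 F                       F             T
T   F   F   |       T                 T                  F                 F                       F             F
F   T   T   |       T                 F                  T                 T                       F             T
F   T   F   |       F                 F                  T                 T                       F             F
F   F   T   |       T                 F                  T                 T                       T             F
F   F   F   |       T                 F                  T                 T                       T             T
The formula is true on 4 of the 8 rows.

4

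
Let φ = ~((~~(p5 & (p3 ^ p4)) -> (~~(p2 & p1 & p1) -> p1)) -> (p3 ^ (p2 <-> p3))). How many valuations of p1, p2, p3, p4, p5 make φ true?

p1 | p2 | p3 | p4 | p5 || φ
T  | T  | T  | T  | T  || T
T  | T  | T  | T  | F  || T
T  | T  | T  | F  | T  || T
T  | T  | T  | F  | F  || T
T  | T  | F  | T  | T  || T
T  | T  | F  | T  | F  || T
T  | T  | F  | F  | T  || T
T  | T  | F  | F  | F  || T
T  | F  | T  | T  | T  || F
T  | F  | T  | T  | F  || F
T  | F  | T  | F  | T  || F
T  | F  | T  | F  | F  || F
T  | F  | F  | T  | T  || F
T  | F  | F  | T  | F  || F
T  | F  | F  | F  | T  || F
T  | F  | F  | F  | F  || F
F  | T  | T  | T  | T  || T
F  | T  | T  | T  | F  || T
F  | T  | T  | F  | T  || T
F  | T  | T  | F  | F  || T
F  | T  | F  | T  | T  || T
F  | T  | F  | T  | F  || T
F  | T  | F  | F  | T  || T
F  | T  | F  | F  | F  || T
F  | F  | T  | T  | T  || F
F  | F  | T  | T  | F  || F
F  | F  | T  | F  | T  || F
F  | F  | T  | F  | F  || F
F  | F  | F  | T  | T  || F
F  | F  | F  | T  | F  || F
F  | F  | F  | F  | T  || F
F  | F  | F  | F  | F  || F
The formula is true on 16 of the 32 rows.

16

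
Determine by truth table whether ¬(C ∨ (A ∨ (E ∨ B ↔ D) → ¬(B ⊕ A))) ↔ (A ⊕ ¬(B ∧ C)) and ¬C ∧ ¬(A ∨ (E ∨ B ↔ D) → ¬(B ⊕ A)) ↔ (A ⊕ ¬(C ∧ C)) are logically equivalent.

A | B | C | D | E | φ | ψ
- | - | - | - | - | - | -
F | F | F | F | F | F | F
F | F | F | F | T | F | F
F | F | F | T | F | F | F
F | F | F | T | T | F | F
F | F | T | F | F | F | T
F | F | T | F | T | F | T
F | F | T | T | F | F | T
F | F | T | T | T | F | T
F | T | F | F | F | F | F
F | T | F | F | T | F | F
F | T | F | T | F | T | T
F | T | F | T | T | T | T
F | T | T | F | F | T | T
F | T | T | F | T | T | T
F | T | T | T | F | T | T
F | T | T | T | T | T | T
T | F | F | F | F | F | F
T | F | F | F | T | F | F
T | F | F | T | F | F | F
T | F | F | T | T | F | F
T | F | T | F | F | T | F
T | F | T | F | T | T | F
T | F | T | T | F | T | F
T | F | T | T | T | T | F
T | T | F | F | F | T | T
T | T | F | F | T | T | T
T | T | F | T | F | T | T
T | T | F | T | T | T | T
T | T | T | F | F | F | F
T | T | T | F | T | F | F
T | T | T | T | F | F | F
T | T | T | T | T | F | F
The columns differ at A=F, B=F, C=T, D=F, E=F (φ=F, ψ=T), so they are not equivalent.

not equivalent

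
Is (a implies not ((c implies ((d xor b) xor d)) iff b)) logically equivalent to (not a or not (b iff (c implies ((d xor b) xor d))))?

a | b | c | d || φ | ψ
0 | 0 | 0 | 0 || 1 | 1
0 | 0 | 0 | 1 || 1 | 1
0 | 0 | 1 | 0 || 1 | 1
0 | 0 | 1 | 1 || 1 | 1
0 | 1 | 0 | 0 || 1 | 1
0 | 1 | 0 | 1 || 1 | 1
0 | 1 | 1 | 0 || 1 | 1
0 | 1 | 1 | 1 || 1 | 1
1 | 0 | 0 | 0 || 1 | 1
1 | 0 | 0 | 1 || 1 | 1
1 | 0 | 1 | 0 || 0 | 0
1 | 0 | 1 | 1 || 0 | 0
1 | 1 | 0 | 0 || 0 | 0
1 | 1 | 0 | 1 || 0 | 0
1 | 1 | 1 | 0 || 0 | 0
1 | 1 | 1 | 1 || 0 | 0
The columns for φ and ψ agree on every row, so they are logically equivalent.

equivalent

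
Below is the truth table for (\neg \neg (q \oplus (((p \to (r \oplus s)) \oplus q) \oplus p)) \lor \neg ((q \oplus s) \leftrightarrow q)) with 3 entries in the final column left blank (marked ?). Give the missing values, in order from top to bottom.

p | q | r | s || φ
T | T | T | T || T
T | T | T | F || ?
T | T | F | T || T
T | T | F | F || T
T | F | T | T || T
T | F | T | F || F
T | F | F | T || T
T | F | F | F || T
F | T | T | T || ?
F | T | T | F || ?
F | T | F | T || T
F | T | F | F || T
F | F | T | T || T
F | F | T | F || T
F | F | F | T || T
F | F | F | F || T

Row p=T, q=T, r=T, s=F: \neg \neg (q \oplus (((p \to (r \oplus s)) \oplus q) \oplus p)) = F, \neg ((q \oplus s) \leftrightarrow q) = F, so the formula = F.
Row p=F, q=T, r=T, s=T: \neg \neg (q \oplus (((p \to (r \oplus s)) \oplus q) \oplus p)) = T, \neg ((q \oplus s) \leftrightarrow q) = T, so the formula = T.
Row p=F, q=T, r=T, s=F: \neg \neg (q \oplus (((p \to (r \oplus s)) \oplus q) \oplus p)) = T, \neg ((q \oplus s) \leftrightarrow q) = F, so the formula = T.

F, T, T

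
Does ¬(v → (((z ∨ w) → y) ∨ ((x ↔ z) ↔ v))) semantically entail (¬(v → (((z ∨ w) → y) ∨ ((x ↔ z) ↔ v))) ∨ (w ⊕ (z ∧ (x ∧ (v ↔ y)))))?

yes

x  y  z  w  v  |  φ  ψ
T  T  T  T  T  |  F  F
T  T  T  T  F  |  F  T
T  T  T  F  T  |  F  T
T  T  T  F  F  |  F  F
T  T  F  T  T  |  F  T
T  T  F  T  F  |  F  T
T  T  F  F  T  |  F  F
T  T  F  F  F  |  F  F
T  F  T  T  T  |  F  T
T  F  T  T  F  |  F  F
T  F  T  F  T  |  F  F
T  F  T  F  F  |  F  T
T  F  F  T  T  |  T  T
T  F  F  T  F  |  F  T
T  F  F  F  T  |  F  F
T  F  F  F  F  |  F  F
F  T  T  T  T  |  F  T
F  T  T  T  F  |  F  T
F  T  T  F  T  |  F  F
F  T  T  F  F  |  F  F
F  T  F  T  T  |  F  T
F  T  F  T  F  |  F  T
F  T  F  F  T  |  F  F
F  T  F  F  F  |  F  F
F  F  T  T  T  |  T  T
F  F  T  T  F  |  F  T
F  F  T  F  T  |  T  T
F  F  T  F  F  |  F  F
F  F  F  T  T  |  F  T
F  F  F  T  F  |  F  T
F  F  F  F  T  |  F  F
F  F  F  F  F  |  F  F
In every row where φ is true, ψ is also true, so φ ⊨ ψ.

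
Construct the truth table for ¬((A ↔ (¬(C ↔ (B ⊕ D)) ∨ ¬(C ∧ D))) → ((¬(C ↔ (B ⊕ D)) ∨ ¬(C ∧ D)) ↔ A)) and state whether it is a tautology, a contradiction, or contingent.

contradiction

A  B  C  D  |  (B ⊕ D)  (C ↔ (B ⊕ D))  ¬(C ↔ (B ⊕ D))  (C ∧ D)  ¬(C ∧ D)  (¬(C ↔ (B ⊕ D)) ∨ ¬(C ∧ D))  φ
T  T  T  T  |     F           F              T            T        F                   T               F
T  T  T  F  |     T           T              F            F        T                   T               F
T  T  F  T  |     F           T              F            F        T                   T               F
T  T  F  F  |     T           F              T            F        T                   T               F
T  F  T  T  |     T           T              F            T        F                   F               F
T  F  T  F  |     F           F              T            F        T                   T               F
T  F  F  T  |     T           F              T            F        T                   T               F
T  F  F  F  |     F           T              F            F        T                   T               F
F  T  T  T  |     F           F              T            T        F                   T               F
F  T  T  F  |     T           T              F            F        T                   T               F
F  T  F  T  |     F           T              F            F        T                   T               F
F  T  F  F  |     T           F              T            F        T                   T               F
F  F  T  T  |     T           T              F            T        F                   F               F
F  F  T  F  |     F           F              T            F        T                   T               F
F  F  F  T  |     T           F              T            F        T                   T               F
F  F  F  F  |     F           T              F            F        T                   T               F
Every row is F, so the formula is a contradiction.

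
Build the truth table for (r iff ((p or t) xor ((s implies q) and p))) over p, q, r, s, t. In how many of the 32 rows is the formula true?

p  q  r  s  t  |  φ
1  1  1  1  1  |  0
1  1  1  1  0  |  0
1  1  1  0  1  |  0
1  1  1  0  0  |  0
1  1  0  1  1  |  1
1  1  0  1  0  |  1
1  1  0  0  1  |  1
1  1  0  0  0  |  1
1  0  1  1  1  |  1
1  0  1  1  0  |  1
1  0  1  0  1  |  0
1  0  1  0  0  |  0
1  0  0  1  1  |  0
1  0  0  1  0  |  0
1  0  0  0  1  |  1
1  0  0  0  0  |  1
0  1  1  1  1  |  1
0  1  1  1  0  |  0
0  1  1  0  1  |  1
0  1  1  0  0  |  0
0  1  0  1  1  |  0
0  1  0  1  0  |  1
0  1  0  0  1  |  0
0  1  0  0  0  |  1
0  0  1  1  1  |  1
0  0  1  1  0  |  0
0  0  1  0  1  |  1
0  0  1  0  0  |  0
0  0  0  1  1  |  0
0  0  0  1  0  |  1
0  0  0  0  1  |  0
0  0  0  0  0  |  1
The formula is true on 16 of the 32 rows.

16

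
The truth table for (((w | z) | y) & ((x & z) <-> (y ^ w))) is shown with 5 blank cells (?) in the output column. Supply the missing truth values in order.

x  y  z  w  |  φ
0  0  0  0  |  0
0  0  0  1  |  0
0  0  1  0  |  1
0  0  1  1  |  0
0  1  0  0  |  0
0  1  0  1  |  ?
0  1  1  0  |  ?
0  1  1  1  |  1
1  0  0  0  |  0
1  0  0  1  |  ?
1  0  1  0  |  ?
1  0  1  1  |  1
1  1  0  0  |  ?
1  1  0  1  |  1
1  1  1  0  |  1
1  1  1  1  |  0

1, 0, 0, 0, 0

Row x=0, y=1, z=0, w=1: ((w | z) | y) = 1, ((x & z) <-> (y ^ w)) = 1, so the formula = 1.
Row x=0, y=1, z=1, w=0: ((w | z) | y) = 1, ((x & z) <-> (y ^ w)) = 0, so the formula = 0.
Row x=1, y=0, z=0, w=1: ((w | z) | y) = 1, ((x & z) <-> (y ^ w)) = 0, so the formula = 0.
Row x=1, y=0, z=1, w=0: ((w | z) | y) = 1, ((x & z) <-> (y ^ w)) = 0, so the formula = 0.
Row x=1, y=1, z=0, w=0: ((w | z) | y) = 1, ((x & z) <-> (y ^ w)) = 0, so the formula = 0.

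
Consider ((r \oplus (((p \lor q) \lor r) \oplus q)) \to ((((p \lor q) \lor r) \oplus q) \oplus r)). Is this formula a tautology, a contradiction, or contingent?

p | q | r || (p \lor q) | ((p \lor q) \lor r) | φ
T | T | T ||     T      |          T          | T
T | T | F ||     T      |          T          | T
T | F | T ||     T      |          T          | T
T | F | F ||     T      |          T          | T
F | T | T ||     T      |          T          | T
F | T | F ||     T      |          T          | T
F | F | T ||     F      |          T          | T
F | F | F ||     F      |          F          | T
Every row is T, so the formula is a tautology.

tautology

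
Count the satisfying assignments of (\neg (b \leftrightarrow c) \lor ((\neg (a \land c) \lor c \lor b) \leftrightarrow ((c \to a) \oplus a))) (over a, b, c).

5

a | b | c || (b \leftrightarrow c) | \neg (b \leftrightarrow c) | (a \land c) | \neg (a \land c) | (c \to a) | ((c \to a) \oplus a) | φ
T | T | T ||           T           |             F              |      T      |        F         |     T     |          F           | F
T | T | F ||           F           |             T              |      F      |        T         |     T     |          F           | T
T | F | T ||           F           |             T              |      T      |        F         |     T     |          F           | T
T | F | F ||           T           |             F              |      F      |        T         |     T     |          F           | F
F | T | T ||           T           |             F              |      F      |        T         |     F     |          F           | F
F | T | F ||           F           |             T              |      F      |        T         |     T     |          T           | T
F | F | T ||           F           |             T              |      F      |        T         |     F     |          F           | T
F | F | F ||           T           |             F              |      F      |        T         |     T     |          T           | T
The formula is true on 5 of the 8 rows.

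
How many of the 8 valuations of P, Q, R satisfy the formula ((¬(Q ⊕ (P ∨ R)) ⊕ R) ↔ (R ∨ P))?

P | Q | R | φ
- | - | - | -
T | T | T | F
T | T | F | T
T | F | T | T
T | F | F | F
F | T | T | F
F | T | F | T
F | F | T | T
F | F | F | F
The formula is true on 4 of the 8 rows.

4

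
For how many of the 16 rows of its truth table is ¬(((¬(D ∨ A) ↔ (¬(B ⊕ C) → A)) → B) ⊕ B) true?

A | B | C | D | φ
- | - | - | - | -
1 | 1 | 1 | 1 | 1
1 | 1 | 1 | 0 | 1
1 | 1 | 0 | 1 | 1
1 | 1 | 0 | 0 | 1
1 | 0 | 1 | 1 | 0
1 | 0 | 1 | 0 | 0
1 | 0 | 0 | 1 | 0
1 | 0 | 0 | 0 | 0
0 | 1 | 1 | 1 | 1
0 | 1 | 1 | 0 | 1
0 | 1 | 0 | 1 | 1
0 | 1 | 0 | 0 | 1
0 | 0 | 1 | 1 | 0
0 | 0 | 1 | 0 | 1
0 | 0 | 0 | 1 | 1
0 | 0 | 0 | 0 | 0
The formula is true on 10 of the 16 rows.

10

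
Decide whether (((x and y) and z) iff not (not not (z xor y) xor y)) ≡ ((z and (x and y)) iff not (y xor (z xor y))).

x | y | z | φ | ψ
- | - | - | - | -
T | T | T | F | F
T | T | F | F | F
T | F | T | T | T
T | F | F | F | F
F | T | T | T | T
F | T | F | F | F
F | F | T | T | T
F | F | F | F | F
The columns for φ and ψ agree on every row, so they are logically equivalent.

equivalent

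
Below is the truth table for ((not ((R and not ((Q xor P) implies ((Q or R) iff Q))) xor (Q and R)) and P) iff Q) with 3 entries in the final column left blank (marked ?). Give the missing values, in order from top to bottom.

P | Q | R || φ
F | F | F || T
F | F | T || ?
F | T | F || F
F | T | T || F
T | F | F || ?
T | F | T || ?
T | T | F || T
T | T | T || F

T, F, T

Row P=F, Q=F, R=T: (not ((R and not ((Q xor P) implies ((Q or R) iff Q))) xor (Q and R)) and P) = F, so the formula = T.
Row P=T, Q=F, R=F: (not ((R and not ((Q xor P) implies ((Q or R) iff Q))) xor (Q and R)) and P) = T, so the formula = F.
Row P=T, Q=F, R=T: (not ((R and not ((Q xor P) implies ((Q or R) iff Q))) xor (Q and R)) and P) = F, so the formula = T.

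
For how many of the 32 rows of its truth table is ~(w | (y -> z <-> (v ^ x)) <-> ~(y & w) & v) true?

20

x  y  z  w  v  |  φ
F  F  F  F  F  |  F
F  F  F  F  T  |  F
F  F  F  T  F  |  T
F  F  F  T  T  |  F
F  F  T  F  F  |  F
F  F  T  F  T  |  F
F  F  T  T  F  |  T
F  F  T  T  T  |  F
F  T  F  F  F  |  T
F  T  F  F  T  |  T
F  T  F  T  F  |  T
F  T  F  T  T  |  T
F  T  T  F  F  |  F
F  T  T  F  T  |  F
F  T  T  T  F  |  T
F  T  T  T  T  |  T
T  F  F  F  F  |  T
T  F  F  F  T  |  T
T  F  F  T  F  |  T
T  F  F  T  T  |  F
T  F  T  F  F  |  T
T  F  T  F  T  |  T
T  F  T  T  F  |  T
T  F  T  T  T  |  F
T  T  F  F  F  |  F
T  T  F  F  T  |  F
T  T  F  T  F  |  T
T  T  F  T  T  |  T
T  T  T  F  F  |  T
T  T  T  F  T  |  T
T  T  T  T  F  |  T
T  T  T  T  T  |  T
The formula is true on 20 of the 32 rows.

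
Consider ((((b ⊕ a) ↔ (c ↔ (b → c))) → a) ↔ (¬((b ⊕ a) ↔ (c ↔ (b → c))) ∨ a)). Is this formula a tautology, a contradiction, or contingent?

tautology

a | b | c || (b ⊕ a) | (b → c) | (c ↔ (b → c)) | ((b ⊕ a) ↔ (c ↔ (b → c))) | ¬((b ⊕ a) ↔ (c ↔ (b → c))) | φ
T | T | T ||    F    |    T    |       T       |             F             |             T              | T
T | T | F ||    F    |    F    |       T       |             F             |             T              | T
T | F | T ||    T    |    T    |       T       |             T             |             F              | T
T | F | F ||    T    |    T    |       F       |             F             |             T              | T
F | T | T ||    T    |    T    |       T       |             T             |             F              | T
F | T | F ||    T    |    F    |       T       |             T             |             F              | T
F | F | T ||    F    |    T    |       T       |             F             |             T              | T
F | F | F ||    F    |    T    |       F       |             T             |             F              | T
Every row is T, so the formula is a tautology.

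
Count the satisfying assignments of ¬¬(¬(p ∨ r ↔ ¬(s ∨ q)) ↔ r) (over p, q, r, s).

p | q | r | s || ¬¬(¬((p ∨ r) ↔ ¬(s ∨ q)) ↔ r)
F | F | F | F ||               F              
F | F | F | T ||               T              
F | F | T | F ||               F              
F | F | T | T ||               T              
F | T | F | F ||               T              
F | T | F | T ||               T              
F | T | T | F ||               T              
F | T | T | T ||               T              
T | F | F | F ||               T              
T | F | F | T ||               F              
T | F | T | F ||               F              
T | F | T | T ||               T              
T | T | F | F ||               F              
T | T | F | T ||               F              
T | T | T | F ||               T              
T | T | T | T ||               T              
The formula is true on 10 of the 16 rows.

10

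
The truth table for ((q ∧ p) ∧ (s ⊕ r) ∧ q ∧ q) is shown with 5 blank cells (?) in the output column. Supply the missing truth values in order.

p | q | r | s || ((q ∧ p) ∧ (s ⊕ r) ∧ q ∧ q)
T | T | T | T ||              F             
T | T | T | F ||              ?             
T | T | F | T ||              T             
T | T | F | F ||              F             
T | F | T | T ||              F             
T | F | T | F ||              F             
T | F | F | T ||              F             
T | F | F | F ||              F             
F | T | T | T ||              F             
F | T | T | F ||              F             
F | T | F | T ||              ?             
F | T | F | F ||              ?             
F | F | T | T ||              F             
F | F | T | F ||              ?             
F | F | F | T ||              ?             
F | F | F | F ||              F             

Row p=T, q=T, r=T, s=F: (q ∧ p) = T, (s ⊕ r) = T, so ((q ∧ p) ∧ (s ⊕ r) ∧ q ∧ q) = T.
Row p=F, q=T, r=F, s=T: (q ∧ p) = F, (s ⊕ r) = T, so ((q ∧ p) ∧ (s ⊕ r) ∧ q ∧ q) = F.
Row p=F, q=T, r=F, s=F: (q ∧ p) = F, (s ⊕ r) = F, so ((q ∧ p) ∧ (s ⊕ r) ∧ q ∧ q) = F.
Row p=F, q=F, r=T, s=F: (q ∧ p) = F, (s ⊕ r) = T, so ((q ∧ p) ∧ (s ⊕ r) ∧ q ∧ q) = F.
Row p=F, q=F, r=F, s=T: (q ∧ p) = F, (s ⊕ r) = T, so ((q ∧ p) ∧ (s ⊕ r) ∧ q ∧ q) = F.

T, F, F, F, F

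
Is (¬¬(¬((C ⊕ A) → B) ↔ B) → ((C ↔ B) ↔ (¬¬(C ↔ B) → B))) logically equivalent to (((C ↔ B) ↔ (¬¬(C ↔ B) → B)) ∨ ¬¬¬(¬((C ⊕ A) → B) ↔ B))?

equivalent

A | B | C || φ | ψ
T | T | T || T | T
T | T | F || T | T
T | F | T || F | F
T | F | F || T | T
F | T | T || T | T
F | T | F || T | T
F | F | T || T | T
F | F | F || F | F
The columns for φ and ψ agree on every row, so they are logically equivalent.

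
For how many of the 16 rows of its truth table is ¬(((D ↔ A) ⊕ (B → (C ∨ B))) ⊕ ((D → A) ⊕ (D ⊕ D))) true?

A  B  C  D  |  (D ↔ A)  (C ∨ B)  (B → (C ∨ B))  ((D ↔ A) ⊕ (B → (C ∨ B)))  (D → A)  (D ⊕ D)  ((D → A) ⊕ (D ⊕ D))  φ
1  1  1  1  |     1        1           1                    0                 1        0              1           0
1  1  1  0  |     0        1           1                    1                 1        0              1           1
1  1  0  1  |     1        1           1                    0                 1        0              1           0
1  1  0  0  |     0        1           1                    1                 1        0              1           1
1  0  1  1  |     1        1           1                    0                 1        0              1           0
1  0  1  0  |     0        1           1                    1                 1        0              1           1
1  0  0  1  |     1        0           1                    0                 1        0              1           0
1  0  0  0  |     0        0           1                    1                 1        0              1           1
0  1  1  1  |     0        1           1                    1                 0        0              0           0
0  1  1  0  |     1        1           1                    0                 1        0              1           0
0  1  0  1  |     0        1           1                    1                 0        0              0           0
0  1  0  0  |     1        1           1                    0                 1        0              1           0
0  0  1  1  |     0        1           1                    1                 0        0              0           0
0  0  1  0  |     1        1           1                    0                 1        0              1           0
0  0  0  1  |     0        0           1                    1                 0        0              0           0
0  0  0  0  |     1        0           1                    0                 1        0              1           0
The formula is true on 4 of the 16 rows.

4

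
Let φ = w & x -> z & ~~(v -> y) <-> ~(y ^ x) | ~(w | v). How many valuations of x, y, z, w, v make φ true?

x | y | z | w | v || φ
0 | 0 | 0 | 0 | 0 || 1
0 | 0 | 0 | 0 | 1 || 1
0 | 0 | 0 | 1 | 0 || 1
0 | 0 | 0 | 1 | 1 || 1
0 | 0 | 1 | 0 | 0 || 1
0 | 0 | 1 | 0 | 1 || 1
0 | 0 | 1 | 1 | 0 || 1
0 | 0 | 1 | 1 | 1 || 1
0 | 1 | 0 | 0 | 0 || 1
0 | 1 | 0 | 0 | 1 || 0
0 | 1 | 0 | 1 | 0 || 0
0 | 1 | 0 | 1 | 1 || 0
0 | 1 | 1 | 0 | 0 || 1
0 | 1 | 1 | 0 | 1 || 0
0 | 1 | 1 | 1 | 0 || 0
0 | 1 | 1 | 1 | 1 || 0
1 | 0 | 0 | 0 | 0 || 1
1 | 0 | 0 | 0 | 1 || 0
1 | 0 | 0 | 1 | 0 || 1
1 | 0 | 0 | 1 | 1 || 1
1 | 0 | 1 | 0 | 0 || 1
1 | 0 | 1 | 0 | 1 || 0
1 | 0 | 1 | 1 | 0 || 0
1 | 0 | 1 | 1 | 1 || 1
1 | 1 | 0 | 0 | 0 || 1
1 | 1 | 0 | 0 | 1 || 1
1 | 1 | 0 | 1 | 0 || 0
1 | 1 | 0 | 1 | 1 || 0
1 | 1 | 1 | 0 | 0 || 1
1 | 1 | 1 | 0 | 1 || 1
1 | 1 | 1 | 1 | 0 || 1
1 | 1 | 1 | 1 | 1 || 1
The formula is true on 21 of the 32 rows.

21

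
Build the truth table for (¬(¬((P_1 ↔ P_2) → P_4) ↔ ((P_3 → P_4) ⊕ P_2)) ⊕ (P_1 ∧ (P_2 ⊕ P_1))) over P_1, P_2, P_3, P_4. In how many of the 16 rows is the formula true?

 P_1    P_2    P_3    P_4   |    φ  
 True   True   True   True  |  False
 True   True   True  False  |  False
 True   True  False   True  |  False
 True   True  False  False  |   True
 True  False   True   True  |  False
 True  False   True  False  |   True
 True  False  False   True  |  False
 True  False  False  False  |  False
False   True   True   True  |  False
False   True   True  False  |   True
False   True  False   True  |  False
False   True  False  False  |  False
False  False   True   True  |   True
False  False   True  False  |   True
False  False  False   True  |   True
False  False  False  False  |  False
The formula is true on 6 of the 16 rows.

6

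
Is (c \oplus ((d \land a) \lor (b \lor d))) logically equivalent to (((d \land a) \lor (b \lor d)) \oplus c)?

equivalent

  a   |   b   |   c   |   d   |   φ   |   ψ  
----- | ----- | ----- | ----- | ----- | -----
 True |  True |  True |  True | False | False
 True |  True |  True | False | False | False
 True |  True | False |  True |  True |  True
 True |  True | False | False |  True |  True
 True | False |  True |  True | False | False
 True | False |  True | False |  True |  True
 True | False | False |  True |  True |  True
 True | False | False | False | False | False
False |  True |  True |  True | False | False
False |  True |  True | False | False | False
False |  True | False |  True |  True |  True
False |  True | False | False |  True |  True
False | False |  True |  True | False | False
False | False |  True | False |  True |  True
False | False | False |  True |  True |  True
False | False | False | False | False | False
The columns for φ and ψ agree on every row, so they are logically equivalent.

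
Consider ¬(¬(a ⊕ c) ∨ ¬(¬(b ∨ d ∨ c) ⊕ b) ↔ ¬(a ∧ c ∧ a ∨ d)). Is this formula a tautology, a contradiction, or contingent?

a | b | c | d | φ
- | - | - | - | -
0 | 0 | 0 | 0 | 0
0 | 0 | 0 | 1 | 1
0 | 0 | 1 | 0 | 0
0 | 0 | 1 | 1 | 1
0 | 1 | 0 | 0 | 0
0 | 1 | 0 | 1 | 1
0 | 1 | 1 | 0 | 1
0 | 1 | 1 | 1 | 0
1 | 0 | 0 | 0 | 1
1 | 0 | 0 | 1 | 1
1 | 0 | 1 | 0 | 1
1 | 0 | 1 | 1 | 1
1 | 1 | 0 | 0 | 1
1 | 1 | 0 | 1 | 0
1 | 1 | 1 | 0 | 1
1 | 1 | 1 | 1 | 1
11 of 16 rows are 1, so the formula is contingent.

contingent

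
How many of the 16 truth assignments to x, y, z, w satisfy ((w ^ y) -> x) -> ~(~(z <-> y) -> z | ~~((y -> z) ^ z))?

7

x  y  z  w  |  φ
1  1  1  1  |  0
1  1  1  0  |  0
1  1  0  1  |  1
1  1  0  0  |  1
1  0  1  1  |  0
1  0  1  0  |  0
1  0  0  1  |  0
1  0  0  0  |  0
0  1  1  1  |  0
0  1  1  0  |  1
0  1  0  1  |  1
0  1  0  0  |  1
0  0  1  1  |  1
0  0  1  0  |  0
0  0  0  1  |  1
0  0  0  0  |  0
The formula is true on 7 of the 16 rows.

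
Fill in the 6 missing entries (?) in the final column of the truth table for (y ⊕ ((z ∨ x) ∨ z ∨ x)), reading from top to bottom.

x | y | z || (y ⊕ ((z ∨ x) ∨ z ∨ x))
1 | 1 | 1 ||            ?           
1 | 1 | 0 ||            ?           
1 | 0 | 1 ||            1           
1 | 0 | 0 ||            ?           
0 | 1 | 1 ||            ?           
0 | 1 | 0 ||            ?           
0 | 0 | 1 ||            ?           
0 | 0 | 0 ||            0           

0, 0, 1, 0, 1, 1

Row x=1, y=1, z=1: ((z ∨ x) ∨ z ∨ x) = 1, so (y ⊕ ((z ∨ x) ∨ z ∨ x)) = 0.
Row x=1, y=1, z=0: ((z ∨ x) ∨ z ∨ x) = 1, so (y ⊕ ((z ∨ x) ∨ z ∨ x)) = 0.
Row x=1, y=0, z=0: ((z ∨ x) ∨ z ∨ x) = 1, so (y ⊕ ((z ∨ x) ∨ z ∨ x)) = 1.
Row x=0, y=1, z=1: ((z ∨ x) ∨ z ∨ x) = 1, so (y ⊕ ((z ∨ x) ∨ z ∨ x)) = 0.
Row x=0, y=1, z=0: ((z ∨ x) ∨ z ∨ x) = 0, so (y ⊕ ((z ∨ x) ∨ z ∨ x)) = 1.
Row x=0, y=0, z=1: ((z ∨ x) ∨ z ∨ x) = 1, so (y ⊕ ((z ∨ x) ∨ z ∨ x)) = 1.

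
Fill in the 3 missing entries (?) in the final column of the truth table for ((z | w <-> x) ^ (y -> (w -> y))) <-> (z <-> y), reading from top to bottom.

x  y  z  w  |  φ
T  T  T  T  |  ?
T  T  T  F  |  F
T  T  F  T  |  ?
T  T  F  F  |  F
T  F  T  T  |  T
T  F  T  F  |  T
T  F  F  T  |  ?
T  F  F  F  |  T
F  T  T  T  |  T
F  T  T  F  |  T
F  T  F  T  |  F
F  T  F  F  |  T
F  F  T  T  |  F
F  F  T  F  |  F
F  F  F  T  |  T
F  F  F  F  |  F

F, T, F

Row x=T, y=T, z=T, w=T: ((z | w <-> x) ^ (y -> (w -> y))) = F, (z <-> y) = T, so the formula = F.
Row x=T, y=T, z=F, w=T: ((z | w <-> x) ^ (y -> (w -> y))) = F, (z <-> y) = F, so the formula = T.
Row x=T, y=F, z=F, w=T: ((z | w <-> x) ^ (y -> (w -> y))) = F, (z <-> y) = T, so the formula = F.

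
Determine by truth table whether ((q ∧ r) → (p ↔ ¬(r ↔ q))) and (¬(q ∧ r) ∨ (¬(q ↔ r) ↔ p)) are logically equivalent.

p  q  r  |  φ  ψ
1  1  1  |  0  0
1  1  0  |  1  1
1  0  1  |  1  1
1  0  0  |  1  1
0  1  1  |  1  1
0  1  0  |  1  1
0  0  1  |  1  1
0  0  0  |  1  1
The columns for φ and ψ agree on every row, so they are logically equivalent.

equivalent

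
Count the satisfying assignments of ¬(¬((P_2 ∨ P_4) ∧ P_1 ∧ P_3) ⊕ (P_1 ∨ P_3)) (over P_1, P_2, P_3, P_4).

9

 P_1  |  P_2  |  P_3  |  P_4  || (P_2 ∨ P_4) | ((P_2 ∨ P_4) ∧ P_1 ∧ P_3) | ¬((P_2 ∨ P_4) ∧ P_1 ∧ P_3) | (P_1 ∨ P_3) |   φ  
False | False | False | False ||    False    |           False           |            True            |    False    | False
False | False | False |  True ||     True    |           False           |            True            |    False    | False
False | False |  True | False ||    False    |           False           |            True            |     True    |  True
False | False |  True |  True ||     True    |           False           |            True            |     True    |  True
False |  True | False | False ||     True    |           False           |            True            |    False    | False
False |  True | False |  True ||     True    |           False           |            True            |    False    | False
False |  True |  True | False ||     True    |           False           |            True            |     True    |  True
False |  True |  True |  True ||     True    |           False           |            True            |     True    |  True
 True | False | False | False ||    False    |           False           |            True            |     True    |  True
 True | False | False |  True ||     True    |           False           |            True            |     True    |  True
 True | False |  True | False ||    False    |           False           |            True            |     True    |  True
 True | False |  True |  True ||     True    |            True           |           False            |     True    | False
 True |  True | False | False ||     True    |           False           |            True            |     True    |  True
 True |  True | False |  True ||     True    |           False           |            True            |     True    |  True
 True |  True |  True | False ||     True    |            True           |           False            |     True    | False
 True |  True |  True |  True ||     True    |            True           |           False            |     True    | False
The formula is true on 9 of the 16 rows.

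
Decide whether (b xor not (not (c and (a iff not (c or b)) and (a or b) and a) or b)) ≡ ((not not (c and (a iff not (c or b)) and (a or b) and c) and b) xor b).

not equivalent

a  b  c  |  φ  ψ
T  T  T  |  T  T
T  T  F  |  T  T
T  F  T  |  F  F
T  F  F  |  F  F
F  T  T  |  T  F
F  T  F  |  T  T
F  F  T  |  F  F
F  F  F  |  F  F
The columns differ at a=F, b=T, c=T (φ=T, ψ=F), so they are not equivalent.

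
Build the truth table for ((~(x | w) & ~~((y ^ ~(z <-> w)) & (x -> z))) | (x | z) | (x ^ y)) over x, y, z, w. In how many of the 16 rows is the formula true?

14

  x      y      z      w       (x | w)  ~(x | w)  (z <-> w)  ~(z <-> w)  (y ^ ~(z <-> w))  (x -> z)  (x | z)  (x ^ y)    φ  
False  False  False  False      False     True       True      False          False          True     False    False   False
False  False  False   True       True    False      False       True           True          True     False    False   False
False  False   True  False      False     True      False       True           True          True      True    False    True
False  False   True   True       True    False       True      False          False          True      True    False    True
False   True  False  False      False     True       True      False           True          True     False     True    True
False   True  False   True       True    False      False       True          False          True     False     True    True
False   True   True  False      False     True      False       True          False          True      True     True    True
False   True   True   True       True    False       True      False           True          True      True     True    True
 True  False  False  False       True    False       True      False          False         False      True     True    True
 True  False  False   True       True    False      False       True           True         False      True     True    True
 True  False   True  False       True    False      False       True           True          True      True     True    True
 True  False   True   True       True    False       True      False          False          True      True     True    True
 True   True  False  False       True    False       True      False           True         False      True    False    True
 True   True  False   True       True    False      False       True          False         False      True    False    True
 True   True   True  False       True    False      False       True          False          True      True    False    True
 True   True   True   True       True    False       True      False           True          True      True    False    True
The formula is true on 14 of the 16 rows.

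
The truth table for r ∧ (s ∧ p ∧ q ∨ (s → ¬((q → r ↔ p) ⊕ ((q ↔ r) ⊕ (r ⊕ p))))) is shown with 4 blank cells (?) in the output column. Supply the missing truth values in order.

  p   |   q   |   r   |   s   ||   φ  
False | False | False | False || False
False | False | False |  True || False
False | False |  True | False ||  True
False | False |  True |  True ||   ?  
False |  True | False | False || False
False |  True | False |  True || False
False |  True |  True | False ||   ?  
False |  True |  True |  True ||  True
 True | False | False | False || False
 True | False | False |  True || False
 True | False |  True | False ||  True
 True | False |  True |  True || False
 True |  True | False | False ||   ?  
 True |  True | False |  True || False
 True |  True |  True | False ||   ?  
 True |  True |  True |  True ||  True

Row p=False, q=False, r=True, s=True: (s ∧ p ∧ q ∨ (s → ¬((q → r ↔ p) ⊕ ((q ↔ r) ⊕ (r ⊕ p))))) = False, so the formula = False.
Row p=False, q=True, r=True, s=False: (s ∧ p ∧ q ∨ (s → ¬((q → r ↔ p) ⊕ ((q ↔ r) ⊕ (r ⊕ p))))) = True, so the formula = True.
Row p=True, q=True, r=False, s=False: (s ∧ p ∧ q ∨ (s → ¬((q → r ↔ p) ⊕ ((q ↔ r) ⊕ (r ⊕ p))))) = True, so the formula = False.
Row p=True, q=True, r=True, s=False: (s ∧ p ∧ q ∨ (s → ¬((q → r ↔ p) ⊕ ((q ↔ r) ⊕ (r ⊕ p))))) = True, so the formula = True.

False, True, False, True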